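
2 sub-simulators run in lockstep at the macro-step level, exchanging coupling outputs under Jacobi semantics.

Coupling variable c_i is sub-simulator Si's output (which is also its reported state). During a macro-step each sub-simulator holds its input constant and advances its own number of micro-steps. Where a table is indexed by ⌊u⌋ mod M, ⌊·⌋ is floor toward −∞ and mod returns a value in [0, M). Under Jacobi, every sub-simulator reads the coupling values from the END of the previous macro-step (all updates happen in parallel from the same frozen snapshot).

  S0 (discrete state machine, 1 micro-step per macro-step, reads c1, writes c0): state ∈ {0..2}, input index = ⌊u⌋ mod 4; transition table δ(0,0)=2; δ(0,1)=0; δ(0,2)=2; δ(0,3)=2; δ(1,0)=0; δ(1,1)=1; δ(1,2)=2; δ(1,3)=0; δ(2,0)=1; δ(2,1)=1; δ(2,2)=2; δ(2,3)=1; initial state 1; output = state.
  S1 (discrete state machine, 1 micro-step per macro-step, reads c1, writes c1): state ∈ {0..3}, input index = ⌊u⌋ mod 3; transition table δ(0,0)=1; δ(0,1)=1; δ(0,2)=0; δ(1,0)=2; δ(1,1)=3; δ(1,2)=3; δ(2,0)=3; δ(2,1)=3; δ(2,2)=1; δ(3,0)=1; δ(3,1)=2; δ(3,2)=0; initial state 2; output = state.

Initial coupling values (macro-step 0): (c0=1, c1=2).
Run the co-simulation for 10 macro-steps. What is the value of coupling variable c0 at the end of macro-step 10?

c0 at macro-step 10 = 1

macro 1: S0 reads c1=2 → after 1×micro: 2; S1 reads c1=2 → after 1×micro: 1 ⇒ (c0=2, c1=1)
macro 2: S0 reads c1=1 → after 1×micro: 1; S1 reads c1=1 → after 1×micro: 3 ⇒ (c0=1, c1=3)
macro 3: S0 reads c1=3 → after 1×micro: 0; S1 reads c1=3 → after 1×micro: 1 ⇒ (c0=0, c1=1)
macro 4: S0 reads c1=1 → after 1×micro: 0; S1 reads c1=1 → after 1×micro: 3 ⇒ (c0=0, c1=3)
macro 5: S0 reads c1=3 → after 1×micro: 2; S1 reads c1=3 → after 1×micro: 1 ⇒ (c0=2, c1=1)
macro 6: S0 reads c1=1 → after 1×micro: 1; S1 reads c1=1 → after 1×micro: 3 ⇒ (c0=1, c1=3)
macro 7: S0 reads c1=3 → after 1×micro: 0; S1 reads c1=3 → after 1×micro: 1 ⇒ (c0=0, c1=1)
macro 8: S0 reads c1=1 → after 1×micro: 0; S1 reads c1=1 → after 1×micro: 3 ⇒ (c0=0, c1=3)
macro 9: S0 reads c1=3 → after 1×micro: 2; S1 reads c1=3 → after 1×micro: 1 ⇒ (c0=2, c1=1)
macro 10: S0 reads c1=1 → after 1×micro: 1; S1 reads c1=1 → after 1×micro: 3 ⇒ (c0=1, c1=3)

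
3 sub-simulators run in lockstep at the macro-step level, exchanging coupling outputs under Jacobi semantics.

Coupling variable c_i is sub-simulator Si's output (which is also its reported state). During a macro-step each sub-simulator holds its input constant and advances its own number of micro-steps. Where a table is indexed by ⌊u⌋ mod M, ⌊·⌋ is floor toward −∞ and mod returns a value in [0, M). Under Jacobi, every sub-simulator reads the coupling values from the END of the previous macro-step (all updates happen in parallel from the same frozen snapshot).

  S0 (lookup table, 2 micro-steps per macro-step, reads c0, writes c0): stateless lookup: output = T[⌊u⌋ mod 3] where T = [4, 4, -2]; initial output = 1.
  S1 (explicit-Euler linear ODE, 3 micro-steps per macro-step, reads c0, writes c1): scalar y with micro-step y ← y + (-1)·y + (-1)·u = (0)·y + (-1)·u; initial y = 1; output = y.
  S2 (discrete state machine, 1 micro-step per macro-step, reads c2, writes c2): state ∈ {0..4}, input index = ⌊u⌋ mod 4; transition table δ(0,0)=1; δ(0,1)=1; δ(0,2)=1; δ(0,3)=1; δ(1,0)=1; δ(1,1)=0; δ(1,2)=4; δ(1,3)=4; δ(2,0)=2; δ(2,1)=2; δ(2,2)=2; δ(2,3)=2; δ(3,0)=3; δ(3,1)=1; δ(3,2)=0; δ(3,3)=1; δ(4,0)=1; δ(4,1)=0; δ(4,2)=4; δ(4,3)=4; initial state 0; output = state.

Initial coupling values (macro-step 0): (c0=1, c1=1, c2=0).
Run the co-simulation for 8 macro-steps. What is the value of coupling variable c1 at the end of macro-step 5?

macro 1: S0 reads c0=1 → after 2×micro: 4; S1 reads c0=1 → after 3×micro: -1; S2 reads c2=0 → after 1×micro: 1 ⇒ (c0=4, c1=-1, c2=1)
macro 2: S0 reads c0=4 → after 2×micro: 4; S1 reads c0=4 → after 3×micro: -4; S2 reads c2=1 → after 1×micro: 0 ⇒ (c0=4, c1=-4, c2=0)
macro 3: S0 reads c0=4 → after 2×micro: 4; S1 reads c0=4 → after 3×micro: -4; S2 reads c2=0 → after 1×micro: 1 ⇒ (c0=4, c1=-4, c2=1)
macro 4: S0 reads c0=4 → after 2×micro: 4; S1 reads c0=4 → after 3×micro: -4; S2 reads c2=1 → after 1×micro: 0 ⇒ (c0=4, c1=-4, c2=0)
macro 5: S0 reads c0=4 → after 2×micro: 4; S1 reads c0=4 → after 3×micro: -4; S2 reads c2=0 → after 1×micro: 1 ⇒ (c0=4, c1=-4, c2=1)
macro 6: S0 reads c0=4 → after 2×micro: 4; S1 reads c0=4 → after 3×micro: -4; S2 reads c2=1 → after 1×micro: 0 ⇒ (c0=4, c1=-4, c2=0)
macro 7: S0 reads c0=4 → after 2×micro: 4; S1 reads c0=4 → after 3×micro: -4; S2 reads c2=0 → after 1×micro: 1 ⇒ (c0=4, c1=-4, c2=1)
macro 8: S0 reads c0=4 → after 2×micro: 4; S1 reads c0=4 → after 3×micro: -4; S2 reads c2=1 → after 1×micro: 0 ⇒ (c0=4, c1=-4, c2=0)

c1 at macro-step 5 = -4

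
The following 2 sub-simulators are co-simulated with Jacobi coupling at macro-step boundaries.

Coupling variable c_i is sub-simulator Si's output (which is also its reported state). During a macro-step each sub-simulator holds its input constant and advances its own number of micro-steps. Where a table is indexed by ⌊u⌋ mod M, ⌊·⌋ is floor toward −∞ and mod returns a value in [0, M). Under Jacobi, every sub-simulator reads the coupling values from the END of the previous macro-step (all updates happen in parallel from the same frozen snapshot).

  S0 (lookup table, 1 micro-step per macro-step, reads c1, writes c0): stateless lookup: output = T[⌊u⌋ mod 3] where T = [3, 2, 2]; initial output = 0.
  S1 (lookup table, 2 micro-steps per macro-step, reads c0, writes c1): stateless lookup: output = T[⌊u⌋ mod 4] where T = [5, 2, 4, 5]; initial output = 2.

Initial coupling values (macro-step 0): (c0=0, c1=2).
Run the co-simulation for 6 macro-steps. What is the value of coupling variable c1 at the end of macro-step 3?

c1 at macro-step 3 = 4

macro 1: S0 reads c1=2 → after 1×micro: 2; S1 reads c0=0 → after 2×micro: 5 ⇒ (c0=2, c1=5)
macro 2: S0 reads c1=5 → after 1×micro: 2; S1 reads c0=2 → after 2×micro: 4 ⇒ (c0=2, c1=4)
macro 3: S0 reads c1=4 → after 1×micro: 2; S1 reads c0=2 → after 2×micro: 4 ⇒ (c0=2, c1=4)
macro 4: S0 reads c1=4 → after 1×micro: 2; S1 reads c0=2 → after 2×micro: 4 ⇒ (c0=2, c1=4)
macro 5: S0 reads c1=4 → after 1×micro: 2; S1 reads c0=2 → after 2×micro: 4 ⇒ (c0=2, c1=4)
macro 6: S0 reads c1=4 → after 1×micro: 2; S1 reads c0=2 → after 2×micro: 4 ⇒ (c0=2, c1=4)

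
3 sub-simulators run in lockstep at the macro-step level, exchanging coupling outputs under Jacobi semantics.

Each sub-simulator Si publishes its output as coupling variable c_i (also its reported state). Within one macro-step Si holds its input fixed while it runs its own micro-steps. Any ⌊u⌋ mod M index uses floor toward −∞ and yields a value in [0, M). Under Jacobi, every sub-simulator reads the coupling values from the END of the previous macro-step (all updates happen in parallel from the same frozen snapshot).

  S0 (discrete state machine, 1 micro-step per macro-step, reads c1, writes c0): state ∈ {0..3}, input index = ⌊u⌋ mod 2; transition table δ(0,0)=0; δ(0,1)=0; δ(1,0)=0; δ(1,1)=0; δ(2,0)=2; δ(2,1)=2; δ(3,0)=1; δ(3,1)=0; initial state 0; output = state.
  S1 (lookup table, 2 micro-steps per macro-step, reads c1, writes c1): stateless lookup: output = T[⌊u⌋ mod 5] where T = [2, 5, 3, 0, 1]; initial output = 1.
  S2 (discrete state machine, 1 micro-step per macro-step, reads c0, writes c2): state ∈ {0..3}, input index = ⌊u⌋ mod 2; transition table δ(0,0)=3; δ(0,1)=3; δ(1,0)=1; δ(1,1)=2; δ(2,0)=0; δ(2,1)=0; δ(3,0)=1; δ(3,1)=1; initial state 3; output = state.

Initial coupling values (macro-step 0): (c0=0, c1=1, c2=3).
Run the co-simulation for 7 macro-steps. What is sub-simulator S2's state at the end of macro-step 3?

macro 1: S0 reads c1=1 → after 1×micro: 0; S1 reads c1=1 → after 2×micro: 5; S2 reads c0=0 → after 1×micro: 1 ⇒ (c0=0, c1=5, c2=1)
macro 2: S0 reads c1=5 → after 1×micro: 0; S1 reads c1=5 → after 2×micro: 2; S2 reads c0=0 → after 1×micro: 1 ⇒ (c0=0, c1=2, c2=1)
macro 3: S0 reads c1=2 → after 1×micro: 0; S1 reads c1=2 → after 2×micro: 3; S2 reads c0=0 → after 1×micro: 1 ⇒ (c0=0, c1=3, c2=1)
macro 4: S0 reads c1=3 → after 1×micro: 0; S1 reads c1=3 → after 2×micro: 0; S2 reads c0=0 → after 1×micro: 1 ⇒ (c0=0, c1=0, c2=1)
macro 5: S0 reads c1=0 → after 1×micro: 0; S1 reads c1=0 → after 2×micro: 2; S2 reads c0=0 → after 1×micro: 1 ⇒ (c0=0, c1=2, c2=1)
macro 6: S0 reads c1=2 → after 1×micro: 0; S1 reads c1=2 → after 2×micro: 3; S2 reads c0=0 → after 1×micro: 1 ⇒ (c0=0, c1=3, c2=1)
macro 7: S0 reads c1=3 → after 1×micro: 0; S1 reads c1=3 → after 2×micro: 0; S2 reads c0=0 → after 1×micro: 1 ⇒ (c0=0, c1=0, c2=1)

S2 state at macro-step 3 = 1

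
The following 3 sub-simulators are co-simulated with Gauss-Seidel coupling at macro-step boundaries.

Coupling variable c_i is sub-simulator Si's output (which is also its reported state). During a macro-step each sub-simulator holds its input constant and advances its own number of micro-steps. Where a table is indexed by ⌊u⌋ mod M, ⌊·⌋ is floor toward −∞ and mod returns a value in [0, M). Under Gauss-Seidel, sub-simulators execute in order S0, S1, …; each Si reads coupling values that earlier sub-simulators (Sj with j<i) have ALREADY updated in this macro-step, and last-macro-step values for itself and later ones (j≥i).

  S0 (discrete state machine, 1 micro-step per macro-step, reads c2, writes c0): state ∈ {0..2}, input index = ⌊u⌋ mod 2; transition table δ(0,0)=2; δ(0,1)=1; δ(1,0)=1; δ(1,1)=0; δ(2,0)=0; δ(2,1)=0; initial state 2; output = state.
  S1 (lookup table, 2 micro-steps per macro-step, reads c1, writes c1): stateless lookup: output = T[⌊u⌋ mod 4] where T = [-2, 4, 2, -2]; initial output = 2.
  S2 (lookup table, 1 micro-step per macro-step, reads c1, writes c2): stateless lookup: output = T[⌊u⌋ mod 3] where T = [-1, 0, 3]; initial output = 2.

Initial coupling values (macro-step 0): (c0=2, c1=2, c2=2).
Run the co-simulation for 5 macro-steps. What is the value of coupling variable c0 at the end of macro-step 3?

c0 at macro-step 3 = 0

macro 1: S0 reads c2=2 → after 1×micro: 0; S1 reads c1=2 → after 2×micro: 2; S2 reads c1=2 → after 1×micro: 3 ⇒ (c0=0, c1=2, c2=3)
macro 2: S0 reads c2=3 → after 1×micro: 1; S1 reads c1=2 → after 2×micro: 2; S2 reads c1=2 → after 1×micro: 3 ⇒ (c0=1, c1=2, c2=3)
macro 3: S0 reads c2=3 → after 1×micro: 0; S1 reads c1=2 → after 2×micro: 2; S2 reads c1=2 → after 1×micro: 3 ⇒ (c0=0, c1=2, c2=3)
macro 4: S0 reads c2=3 → after 1×micro: 1; S1 reads c1=2 → after 2×micro: 2; S2 reads c1=2 → after 1×micro: 3 ⇒ (c0=1, c1=2, c2=3)
macro 5: S0 reads c2=3 → after 1×micro: 0; S1 reads c1=2 → after 2×micro: 2; S2 reads c1=2 → after 1×micro: 3 ⇒ (c0=0, c1=2, c2=3)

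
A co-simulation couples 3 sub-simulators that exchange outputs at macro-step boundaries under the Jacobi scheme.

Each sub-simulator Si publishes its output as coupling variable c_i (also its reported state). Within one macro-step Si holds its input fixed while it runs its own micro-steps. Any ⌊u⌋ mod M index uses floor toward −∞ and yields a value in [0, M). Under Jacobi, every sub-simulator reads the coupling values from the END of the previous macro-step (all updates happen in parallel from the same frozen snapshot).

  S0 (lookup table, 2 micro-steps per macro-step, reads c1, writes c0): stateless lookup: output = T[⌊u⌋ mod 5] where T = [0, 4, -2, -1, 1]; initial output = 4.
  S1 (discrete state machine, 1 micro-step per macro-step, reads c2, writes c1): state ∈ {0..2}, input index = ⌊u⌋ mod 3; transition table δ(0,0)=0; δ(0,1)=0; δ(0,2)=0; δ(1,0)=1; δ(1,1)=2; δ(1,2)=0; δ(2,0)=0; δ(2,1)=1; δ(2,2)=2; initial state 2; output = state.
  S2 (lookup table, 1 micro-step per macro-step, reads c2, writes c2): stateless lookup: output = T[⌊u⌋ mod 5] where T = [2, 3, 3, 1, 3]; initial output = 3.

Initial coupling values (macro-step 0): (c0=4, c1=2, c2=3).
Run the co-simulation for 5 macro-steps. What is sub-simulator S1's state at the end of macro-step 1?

macro 1: S0 reads c1=2 → after 2×micro: -2; S1 reads c2=3 → after 1×micro: 0; S2 reads c2=3 → after 1×micro: 1 ⇒ (c0=-2, c1=0, c2=1)
macro 2: S0 reads c1=0 → after 2×micro: 0; S1 reads c2=1 → after 1×micro: 0; S2 reads c2=1 → after 1×micro: 3 ⇒ (c0=0, c1=0, c2=3)
macro 3: S0 reads c1=0 → after 2×micro: 0; S1 reads c2=3 → after 1×micro: 0; S2 reads c2=3 → after 1×micro: 1 ⇒ (c0=0, c1=0, c2=1)
macro 4: S0 reads c1=0 → after 2×micro: 0; S1 reads c2=1 → after 1×micro: 0; S2 reads c2=1 → after 1×micro: 3 ⇒ (c0=0, c1=0, c2=3)
macro 5: S0 reads c1=0 → after 2×micro: 0; S1 reads c2=3 → after 1×micro: 0; S2 reads c2=3 → after 1×micro: 1 ⇒ (c0=0, c1=0, c2=1)

S1 state at macro-step 1 = 0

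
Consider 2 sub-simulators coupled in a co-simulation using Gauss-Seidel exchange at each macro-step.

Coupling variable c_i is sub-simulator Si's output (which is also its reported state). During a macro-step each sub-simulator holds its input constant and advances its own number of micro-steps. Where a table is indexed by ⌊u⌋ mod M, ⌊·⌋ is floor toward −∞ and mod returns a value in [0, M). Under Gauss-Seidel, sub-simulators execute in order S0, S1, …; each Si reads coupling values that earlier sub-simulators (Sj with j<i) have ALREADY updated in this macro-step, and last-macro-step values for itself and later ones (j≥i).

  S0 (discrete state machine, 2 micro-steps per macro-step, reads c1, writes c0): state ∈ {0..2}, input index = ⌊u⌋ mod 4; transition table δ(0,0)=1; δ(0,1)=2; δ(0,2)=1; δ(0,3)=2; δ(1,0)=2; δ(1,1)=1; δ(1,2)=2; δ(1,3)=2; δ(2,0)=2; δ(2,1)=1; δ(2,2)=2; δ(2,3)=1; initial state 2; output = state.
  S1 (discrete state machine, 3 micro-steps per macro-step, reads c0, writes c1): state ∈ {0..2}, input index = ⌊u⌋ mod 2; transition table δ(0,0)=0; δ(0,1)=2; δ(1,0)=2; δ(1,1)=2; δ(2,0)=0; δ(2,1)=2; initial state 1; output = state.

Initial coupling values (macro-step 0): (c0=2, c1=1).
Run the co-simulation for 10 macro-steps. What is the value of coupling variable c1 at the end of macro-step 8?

macro 1: S0 reads c1=1 → after 2×micro: 1; S1 reads c0=1 → after 3×micro: 2 ⇒ (c0=1, c1=2)
macro 2: S0 reads c1=2 → after 2×micro: 2; S1 reads c0=2 → after 3×micro: 0 ⇒ (c0=2, c1=0)
macro 3: S0 reads c1=0 → after 2×micro: 2; S1 reads c0=2 → after 3×micro: 0 ⇒ (c0=2, c1=0)
macro 4: S0 reads c1=0 → after 2×micro: 2; S1 reads c0=2 → after 3×micro: 0 ⇒ (c0=2, c1=0)
macro 5: S0 reads c1=0 → after 2×micro: 2; S1 reads c0=2 → after 3×micro: 0 ⇒ (c0=2, c1=0)
macro 6: S0 reads c1=0 → after 2×micro: 2; S1 reads c0=2 → after 3×micro: 0 ⇒ (c0=2, c1=0)
macro 7: S0 reads c1=0 → after 2×micro: 2; S1 reads c0=2 → after 3×micro: 0 ⇒ (c0=2, c1=0)
macro 8: S0 reads c1=0 → after 2×micro: 2; S1 reads c0=2 → after 3×micro: 0 ⇒ (c0=2, c1=0)
macro 9: S0 reads c1=0 → after 2×micro: 2; S1 reads c0=2 → after 3×micro: 0 ⇒ (c0=2, c1=0)
macro 10: S0 reads c1=0 → after 2×micro: 2; S1 reads c0=2 → after 3×micro: 0 ⇒ (c0=2, c1=0)

c1 at macro-step 8 = 0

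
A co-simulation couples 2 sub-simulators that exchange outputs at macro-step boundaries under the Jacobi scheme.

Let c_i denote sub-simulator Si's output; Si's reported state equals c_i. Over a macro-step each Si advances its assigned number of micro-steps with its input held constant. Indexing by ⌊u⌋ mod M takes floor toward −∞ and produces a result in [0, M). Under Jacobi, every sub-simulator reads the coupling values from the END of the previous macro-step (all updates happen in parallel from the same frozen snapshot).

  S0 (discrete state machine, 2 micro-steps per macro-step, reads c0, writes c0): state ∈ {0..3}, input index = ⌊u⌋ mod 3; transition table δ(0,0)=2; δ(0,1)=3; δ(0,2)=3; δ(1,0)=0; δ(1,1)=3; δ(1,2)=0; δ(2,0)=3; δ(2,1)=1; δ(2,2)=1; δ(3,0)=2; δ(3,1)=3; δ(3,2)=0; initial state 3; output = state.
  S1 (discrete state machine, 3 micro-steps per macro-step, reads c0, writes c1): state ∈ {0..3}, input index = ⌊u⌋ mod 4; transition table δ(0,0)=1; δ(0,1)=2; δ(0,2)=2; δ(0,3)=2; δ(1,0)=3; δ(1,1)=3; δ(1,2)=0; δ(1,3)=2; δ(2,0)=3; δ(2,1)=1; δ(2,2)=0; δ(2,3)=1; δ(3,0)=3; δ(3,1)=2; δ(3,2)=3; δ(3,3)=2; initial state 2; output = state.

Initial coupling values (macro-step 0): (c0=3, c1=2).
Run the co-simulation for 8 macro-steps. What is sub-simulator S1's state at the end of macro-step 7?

S1 state at macro-step 7 = 1

macro 1: S0 reads c0=3 → after 2×micro: 3; S1 reads c0=3 → after 3×micro: 1 ⇒ (c0=3, c1=1)
macro 2: S0 reads c0=3 → after 2×micro: 3; S1 reads c0=3 → after 3×micro: 2 ⇒ (c0=3, c1=2)
macro 3: S0 reads c0=3 → after 2×micro: 3; S1 reads c0=3 → after 3×micro: 1 ⇒ (c0=3, c1=1)
macro 4: S0 reads c0=3 → after 2×micro: 3; S1 reads c0=3 → after 3×micro: 2 ⇒ (c0=3, c1=2)
macro 5: S0 reads c0=3 → after 2×micro: 3; S1 reads c0=3 → after 3×micro: 1 ⇒ (c0=3, c1=1)
macro 6: S0 reads c0=3 → after 2×micro: 3; S1 reads c0=3 → after 3×micro: 2 ⇒ (c0=3, c1=2)
macro 7: S0 reads c0=3 → after 2×micro: 3; S1 reads c0=3 → after 3×micro: 1 ⇒ (c0=3, c1=1)
macro 8: S0 reads c0=3 → after 2×micro: 3; S1 reads c0=3 → after 3×micro: 2 ⇒ (c0=3, c1=2)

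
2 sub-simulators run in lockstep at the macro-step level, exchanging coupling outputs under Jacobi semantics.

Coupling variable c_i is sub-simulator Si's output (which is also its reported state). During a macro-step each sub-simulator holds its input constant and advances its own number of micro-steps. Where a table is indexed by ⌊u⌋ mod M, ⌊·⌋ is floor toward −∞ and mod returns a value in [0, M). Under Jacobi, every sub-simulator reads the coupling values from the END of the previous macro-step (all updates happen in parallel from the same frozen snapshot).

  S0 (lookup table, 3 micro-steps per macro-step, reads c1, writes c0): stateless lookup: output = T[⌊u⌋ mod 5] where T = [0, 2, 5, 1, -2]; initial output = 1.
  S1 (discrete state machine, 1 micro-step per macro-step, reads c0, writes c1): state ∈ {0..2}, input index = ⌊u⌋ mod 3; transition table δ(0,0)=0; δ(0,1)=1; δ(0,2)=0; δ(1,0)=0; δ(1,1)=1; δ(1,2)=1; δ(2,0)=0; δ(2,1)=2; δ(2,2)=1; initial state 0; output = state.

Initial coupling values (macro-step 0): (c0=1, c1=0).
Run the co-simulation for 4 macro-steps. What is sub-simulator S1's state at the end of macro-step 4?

macro 1: S0 reads c1=0 → after 3×micro: 0; S1 reads c0=1 → after 1×micro: 1 ⇒ (c0=0, c1=1)
macro 2: S0 reads c1=1 → after 3×micro: 2; S1 reads c0=0 → after 1×micro: 0 ⇒ (c0=2, c1=0)
macro 3: S0 reads c1=0 → after 3×micro: 0; S1 reads c0=2 → after 1×micro: 0 ⇒ (c0=0, c1=0)
macro 4: S0 reads c1=0 → after 3×micro: 0; S1 reads c0=0 → after 1×micro: 0 ⇒ (c0=0, c1=0)

S1 state at macro-step 4 = 0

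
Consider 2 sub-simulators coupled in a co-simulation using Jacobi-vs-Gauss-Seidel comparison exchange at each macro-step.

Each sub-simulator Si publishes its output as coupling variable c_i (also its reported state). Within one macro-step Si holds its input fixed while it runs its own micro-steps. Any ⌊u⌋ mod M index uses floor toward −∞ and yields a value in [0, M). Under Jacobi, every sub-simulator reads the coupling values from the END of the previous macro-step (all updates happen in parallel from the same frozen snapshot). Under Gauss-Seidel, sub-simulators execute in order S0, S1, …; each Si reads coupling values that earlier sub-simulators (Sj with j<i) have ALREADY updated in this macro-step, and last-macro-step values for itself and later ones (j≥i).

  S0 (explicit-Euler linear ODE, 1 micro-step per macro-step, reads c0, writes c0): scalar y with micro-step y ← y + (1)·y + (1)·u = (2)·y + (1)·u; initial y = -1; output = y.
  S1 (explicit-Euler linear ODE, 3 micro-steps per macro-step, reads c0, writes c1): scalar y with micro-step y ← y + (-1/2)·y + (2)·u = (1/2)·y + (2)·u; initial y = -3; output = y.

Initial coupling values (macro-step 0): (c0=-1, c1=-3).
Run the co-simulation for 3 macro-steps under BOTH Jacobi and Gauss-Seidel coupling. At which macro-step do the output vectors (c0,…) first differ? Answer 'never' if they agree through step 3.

first divergence at macro-step: 1

[Jacobi] macro 1: S0 reads c0=-1 → after 1×micro: -3; S1 reads c0=-1 → after 3×micro: -31/8 ⇒ (c0=-3, c1=-31/8)
[Jacobi] macro 2: S0 reads c0=-3 → after 1×micro: -9; S1 reads c0=-3 → after 3×micro: -703/64 ⇒ (c0=-9, c1=-703/64)
[Jacobi] macro 3: S0 reads c0=-9 → after 1×micro: -27; S1 reads c0=-9 → after 3×micro: -16831/512 ⇒ (c0=-27, c1=-16831/512)
[Gauss-Seidel] macro 1: S0 reads c0=-1 → after 1×micro: -3; S1 reads c0=-3 → after 3×micro: -87/8 ⇒ (c0=-3, c1=-87/8)
[Gauss-Seidel] macro 2: S0 reads c0=-3 → after 1×micro: -9; S1 reads c0=-9 → after 3×micro: -2103/64 ⇒ (c0=-9, c1=-2103/64)
[Gauss-Seidel] macro 3: S0 reads c0=-9 → after 1×micro: -27; S1 reads c0=-27 → after 3×micro: -50487/512 ⇒ (c0=-27, c1=-50487/512)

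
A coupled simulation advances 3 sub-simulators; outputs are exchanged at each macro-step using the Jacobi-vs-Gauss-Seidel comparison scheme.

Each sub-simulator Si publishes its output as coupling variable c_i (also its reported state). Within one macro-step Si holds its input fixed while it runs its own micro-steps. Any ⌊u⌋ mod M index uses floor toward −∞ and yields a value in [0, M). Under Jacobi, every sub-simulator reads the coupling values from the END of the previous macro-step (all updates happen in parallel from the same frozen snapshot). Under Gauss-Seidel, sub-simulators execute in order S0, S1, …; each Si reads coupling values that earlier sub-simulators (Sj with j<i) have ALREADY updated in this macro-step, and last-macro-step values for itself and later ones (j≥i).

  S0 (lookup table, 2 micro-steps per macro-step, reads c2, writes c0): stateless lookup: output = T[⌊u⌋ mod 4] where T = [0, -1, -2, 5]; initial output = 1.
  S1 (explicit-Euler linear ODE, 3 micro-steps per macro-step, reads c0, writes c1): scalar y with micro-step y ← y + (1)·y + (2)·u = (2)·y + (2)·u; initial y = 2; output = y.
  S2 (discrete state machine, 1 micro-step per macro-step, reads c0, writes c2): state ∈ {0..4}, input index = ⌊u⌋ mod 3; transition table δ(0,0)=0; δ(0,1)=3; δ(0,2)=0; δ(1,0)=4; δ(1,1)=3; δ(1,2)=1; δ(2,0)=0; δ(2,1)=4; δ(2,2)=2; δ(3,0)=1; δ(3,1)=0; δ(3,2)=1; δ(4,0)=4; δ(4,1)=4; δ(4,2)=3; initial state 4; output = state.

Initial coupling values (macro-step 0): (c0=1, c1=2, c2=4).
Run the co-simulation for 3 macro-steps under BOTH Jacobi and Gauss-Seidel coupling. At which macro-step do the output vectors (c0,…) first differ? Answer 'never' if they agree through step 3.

[Jacobi] macro 1: S0 reads c2=4 → after 2×micro: 0; S1 reads c0=1 → after 3×micro: 30; S2 reads c0=1 → after 1×micro: 4 ⇒ (c0=0, c1=30, c2=4)
[Jacobi] macro 2: S0 reads c2=4 → after 2×micro: 0; S1 reads c0=0 → after 3×micro: 240; S2 reads c0=0 → after 1×micro: 4 ⇒ (c0=0, c1=240, c2=4)
[Jacobi] macro 3: S0 reads c2=4 → after 2×micro: 0; S1 reads c0=0 → after 3×micro: 1920; S2 reads c0=0 → after 1×micro: 4 ⇒ (c0=0, c1=1920, c2=4)
[Gauss-Seidel] macro 1: S0 reads c2=4 → after 2×micro: 0; S1 reads c0=0 → after 3×micro: 16; S2 reads c0=0 → after 1×micro: 4 ⇒ (c0=0, c1=16, c2=4)
[Gauss-Seidel] macro 2: S0 reads c2=4 → after 2×micro: 0; S1 reads c0=0 → after 3×micro: 128; S2 reads c0=0 → after 1×micro: 4 ⇒ (c0=0, c1=128, c2=4)
[Gauss-Seidel] macro 3: S0 reads c2=4 → after 2×micro: 0; S1 reads c0=0 → after 3×micro: 1024; S2 reads c0=0 → after 1×micro: 4 ⇒ (c0=0, c1=1024, c2=4)

first divergence at macro-step: 1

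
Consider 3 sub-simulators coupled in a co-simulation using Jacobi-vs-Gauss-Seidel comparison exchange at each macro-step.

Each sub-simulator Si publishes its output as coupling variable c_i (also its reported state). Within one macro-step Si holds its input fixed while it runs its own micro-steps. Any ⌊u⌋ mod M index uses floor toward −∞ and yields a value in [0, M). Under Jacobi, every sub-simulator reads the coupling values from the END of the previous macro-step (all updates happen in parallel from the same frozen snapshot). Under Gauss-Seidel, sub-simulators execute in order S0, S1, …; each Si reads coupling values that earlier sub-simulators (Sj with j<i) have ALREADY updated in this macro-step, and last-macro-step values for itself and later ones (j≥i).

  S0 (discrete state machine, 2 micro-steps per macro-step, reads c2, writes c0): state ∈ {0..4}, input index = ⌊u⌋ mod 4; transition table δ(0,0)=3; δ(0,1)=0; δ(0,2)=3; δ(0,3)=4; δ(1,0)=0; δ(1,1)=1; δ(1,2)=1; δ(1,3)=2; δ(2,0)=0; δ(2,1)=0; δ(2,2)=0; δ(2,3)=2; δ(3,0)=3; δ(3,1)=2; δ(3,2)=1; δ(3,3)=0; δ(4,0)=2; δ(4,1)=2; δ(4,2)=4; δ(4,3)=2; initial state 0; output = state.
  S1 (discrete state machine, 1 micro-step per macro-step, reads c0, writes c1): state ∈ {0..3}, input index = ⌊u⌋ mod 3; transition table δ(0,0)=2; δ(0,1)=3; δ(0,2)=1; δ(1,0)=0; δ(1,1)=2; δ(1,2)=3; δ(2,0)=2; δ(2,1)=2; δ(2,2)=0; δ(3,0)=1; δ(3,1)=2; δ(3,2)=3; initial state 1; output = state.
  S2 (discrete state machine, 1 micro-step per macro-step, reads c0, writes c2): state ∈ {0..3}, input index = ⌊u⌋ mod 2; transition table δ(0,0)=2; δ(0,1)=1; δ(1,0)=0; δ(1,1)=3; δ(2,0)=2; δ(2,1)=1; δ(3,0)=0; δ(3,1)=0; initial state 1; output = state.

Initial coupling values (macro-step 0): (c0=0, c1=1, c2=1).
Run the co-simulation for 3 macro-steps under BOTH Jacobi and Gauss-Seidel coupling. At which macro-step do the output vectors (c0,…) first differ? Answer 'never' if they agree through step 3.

first divergence at macro-step: 2

[Jacobi] macro 1: S0 reads c2=1 → after 2×micro: 0; S1 reads c0=0 → after 1×micro: 0; S2 reads c0=0 → after 1×micro: 0 ⇒ (c0=0, c1=0, c2=0)
[Jacobi] macro 2: S0 reads c2=0 → after 2×micro: 3; S1 reads c0=0 → after 1×micro: 2; S2 reads c0=0 → after 1×micro: 2 ⇒ (c0=3, c1=2, c2=2)
[Jacobi] macro 3: S0 reads c2=2 → after 2×micro: 1; S1 reads c0=3 → after 1×micro: 2; S2 reads c0=3 → after 1×micro: 1 ⇒ (c0=1, c1=2, c2=1)
[Gauss-Seidel] macro 1: S0 reads c2=1 → after 2×micro: 0; S1 reads c0=0 → after 1×micro: 0; S2 reads c0=0 → after 1×micro: 0 ⇒ (c0=0, c1=0, c2=0)
[Gauss-Seidel] macro 2: S0 reads c2=0 → after 2×micro: 3; S1 reads c0=3 → after 1×micro: 2; S2 reads c0=3 → after 1×micro: 1 ⇒ (c0=3, c1=2, c2=1)
[Gauss-Seidel] macro 3: S0 reads c2=1 → after 2×micro: 0; S1 reads c0=0 → after 1×micro: 2; S2 reads c0=0 → after 1×micro: 0 ⇒ (c0=0, c1=2, c2=0)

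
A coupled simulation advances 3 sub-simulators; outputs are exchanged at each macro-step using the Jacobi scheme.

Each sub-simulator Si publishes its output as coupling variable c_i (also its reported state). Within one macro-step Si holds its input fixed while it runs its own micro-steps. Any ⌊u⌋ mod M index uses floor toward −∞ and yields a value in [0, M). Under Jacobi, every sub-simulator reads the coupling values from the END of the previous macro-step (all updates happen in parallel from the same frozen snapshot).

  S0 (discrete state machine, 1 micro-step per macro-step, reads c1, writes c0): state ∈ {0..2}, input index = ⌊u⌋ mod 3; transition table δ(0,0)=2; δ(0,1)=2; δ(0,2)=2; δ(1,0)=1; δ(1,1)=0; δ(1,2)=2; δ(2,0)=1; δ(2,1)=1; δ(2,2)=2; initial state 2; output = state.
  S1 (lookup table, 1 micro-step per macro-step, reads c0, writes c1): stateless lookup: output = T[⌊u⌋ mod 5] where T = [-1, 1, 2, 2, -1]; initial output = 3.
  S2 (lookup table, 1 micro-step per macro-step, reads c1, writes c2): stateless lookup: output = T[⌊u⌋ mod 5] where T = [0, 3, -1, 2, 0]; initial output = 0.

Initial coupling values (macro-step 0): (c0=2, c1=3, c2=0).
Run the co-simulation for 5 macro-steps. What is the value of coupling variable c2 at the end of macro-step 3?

macro 1: S0 reads c1=3 → after 1×micro: 1; S1 reads c0=2 → after 1×micro: 2; S2 reads c1=3 → after 1×micro: 2 ⇒ (c0=1, c1=2, c2=2)
macro 2: S0 reads c1=2 → after 1×micro: 2; S1 reads c0=1 → after 1×micro: 1; S2 reads c1=2 → after 1×micro: -1 ⇒ (c0=2, c1=1, c2=-1)
macro 3: S0 reads c1=1 → after 1×micro: 1; S1 reads c0=2 → after 1×micro: 2; S2 reads c1=1 → after 1×micro: 3 ⇒ (c0=1, c1=2, c2=3)
macro 4: S0 reads c1=2 → after 1×micro: 2; S1 reads c0=1 → after 1×micro: 1; S2 reads c1=2 → after 1×micro: -1 ⇒ (c0=2, c1=1, c2=-1)
macro 5: S0 reads c1=1 → after 1×micro: 1; S1 reads c0=2 → after 1×micro: 2; S2 reads c1=1 → after 1×micro: 3 ⇒ (c0=1, c1=2, c2=3)

c2 at macro-step 3 = 3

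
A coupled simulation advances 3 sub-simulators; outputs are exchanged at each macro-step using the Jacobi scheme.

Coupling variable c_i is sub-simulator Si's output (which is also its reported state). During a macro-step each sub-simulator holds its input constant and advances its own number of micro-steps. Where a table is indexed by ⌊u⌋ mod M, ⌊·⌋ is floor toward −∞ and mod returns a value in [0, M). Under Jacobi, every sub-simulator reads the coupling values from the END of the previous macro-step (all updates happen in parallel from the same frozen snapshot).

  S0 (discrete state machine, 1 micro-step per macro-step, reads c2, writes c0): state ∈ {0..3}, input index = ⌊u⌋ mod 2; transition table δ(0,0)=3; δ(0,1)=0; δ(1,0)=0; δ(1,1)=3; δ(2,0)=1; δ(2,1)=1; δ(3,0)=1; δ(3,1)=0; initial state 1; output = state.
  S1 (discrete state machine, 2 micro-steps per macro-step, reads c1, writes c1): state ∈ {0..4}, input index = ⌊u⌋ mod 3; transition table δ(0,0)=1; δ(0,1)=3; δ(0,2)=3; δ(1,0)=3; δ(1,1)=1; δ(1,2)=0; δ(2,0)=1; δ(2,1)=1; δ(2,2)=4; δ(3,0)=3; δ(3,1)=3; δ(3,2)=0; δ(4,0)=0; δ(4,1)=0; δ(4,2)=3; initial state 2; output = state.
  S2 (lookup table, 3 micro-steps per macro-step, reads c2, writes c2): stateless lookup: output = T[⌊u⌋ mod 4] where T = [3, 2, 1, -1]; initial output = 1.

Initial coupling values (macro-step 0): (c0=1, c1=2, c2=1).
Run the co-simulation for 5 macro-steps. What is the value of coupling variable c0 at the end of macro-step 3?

macro 1: S0 reads c2=1 → after 1×micro: 3; S1 reads c1=2 → after 2×micro: 3; S2 reads c2=1 → after 3×micro: 2 ⇒ (c0=3, c1=3, c2=2)
macro 2: S0 reads c2=2 → after 1×micro: 1; S1 reads c1=3 → after 2×micro: 3; S2 reads c2=2 → after 3×micro: 1 ⇒ (c0=1, c1=3, c2=1)
macro 3: S0 reads c2=1 → after 1×micro: 3; S1 reads c1=3 → after 2×micro: 3; S2 reads c2=1 → after 3×micro: 2 ⇒ (c0=3, c1=3, c2=2)
macro 4: S0 reads c2=2 → after 1×micro: 1; S1 reads c1=3 → after 2×micro: 3; S2 reads c2=2 → after 3×micro: 1 ⇒ (c0=1, c1=3, c2=1)
macro 5: S0 reads c2=1 → after 1×micro: 3; S1 reads c1=3 → after 2×micro: 3; S2 reads c2=1 → after 3×micro: 2 ⇒ (c0=3, c1=3, c2=2)

c0 at macro-step 3 = 3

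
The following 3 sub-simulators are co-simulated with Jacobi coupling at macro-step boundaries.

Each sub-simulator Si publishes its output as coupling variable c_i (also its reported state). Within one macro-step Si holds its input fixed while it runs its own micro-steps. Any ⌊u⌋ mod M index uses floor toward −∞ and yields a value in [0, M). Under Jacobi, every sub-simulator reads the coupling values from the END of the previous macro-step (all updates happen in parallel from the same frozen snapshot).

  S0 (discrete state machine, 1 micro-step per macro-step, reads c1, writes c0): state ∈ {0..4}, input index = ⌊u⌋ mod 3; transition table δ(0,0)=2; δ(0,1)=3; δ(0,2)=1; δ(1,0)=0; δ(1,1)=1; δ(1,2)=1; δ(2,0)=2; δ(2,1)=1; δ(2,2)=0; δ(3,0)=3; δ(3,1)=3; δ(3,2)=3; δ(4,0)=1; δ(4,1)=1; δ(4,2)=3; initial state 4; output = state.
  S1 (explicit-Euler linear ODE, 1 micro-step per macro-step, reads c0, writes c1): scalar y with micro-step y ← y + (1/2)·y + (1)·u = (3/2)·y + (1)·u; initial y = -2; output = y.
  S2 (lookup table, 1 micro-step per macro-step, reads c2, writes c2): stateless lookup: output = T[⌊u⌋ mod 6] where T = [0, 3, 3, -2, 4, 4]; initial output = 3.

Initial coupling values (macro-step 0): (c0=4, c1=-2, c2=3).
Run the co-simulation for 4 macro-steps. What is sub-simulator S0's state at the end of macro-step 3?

macro 1: S0 reads c1=-2 → after 1×micro: 1; S1 reads c0=4 → after 1×micro: 1; S2 reads c2=3 → after 1×micro: -2 ⇒ (c0=1, c1=1, c2=-2)
macro 2: S0 reads c1=1 → after 1×micro: 1; S1 reads c0=1 → after 1×micro: 5/2; S2 reads c2=-2 → after 1×micro: 4 ⇒ (c0=1, c1=5/2, c2=4)
macro 3: S0 reads c1=5/2 → after 1×micro: 1; S1 reads c0=1 → after 1×micro: 19/4; S2 reads c2=4 → after 1×micro: 4 ⇒ (c0=1, c1=19/4, c2=4)
macro 4: S0 reads c1=19/4 → after 1×micro: 1; S1 reads c0=1 → after 1×micro: 65/8; S2 reads c2=4 → after 1×micro: 4 ⇒ (c0=1, c1=65/8, c2=4)

S0 state at macro-step 3 = 1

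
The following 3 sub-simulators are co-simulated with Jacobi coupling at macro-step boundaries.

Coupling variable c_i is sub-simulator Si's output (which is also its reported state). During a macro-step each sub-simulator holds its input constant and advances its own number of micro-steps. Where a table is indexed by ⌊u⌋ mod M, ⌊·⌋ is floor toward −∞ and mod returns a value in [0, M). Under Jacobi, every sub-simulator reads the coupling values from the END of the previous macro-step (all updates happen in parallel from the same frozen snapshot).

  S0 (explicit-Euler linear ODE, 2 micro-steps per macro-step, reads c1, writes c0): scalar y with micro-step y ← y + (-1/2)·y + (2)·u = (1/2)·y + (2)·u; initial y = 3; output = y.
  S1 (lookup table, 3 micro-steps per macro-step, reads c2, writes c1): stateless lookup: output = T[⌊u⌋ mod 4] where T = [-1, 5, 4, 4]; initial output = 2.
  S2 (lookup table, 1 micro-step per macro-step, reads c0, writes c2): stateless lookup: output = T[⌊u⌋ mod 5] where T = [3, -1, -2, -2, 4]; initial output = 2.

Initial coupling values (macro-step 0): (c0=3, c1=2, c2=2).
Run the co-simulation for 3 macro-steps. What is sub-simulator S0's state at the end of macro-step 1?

macro 1: S0 reads c1=2 → after 2×micro: 27/4; S1 reads c2=2 → after 3×micro: 4; S2 reads c0=3 → after 1×micro: -2 ⇒ (c0=27/4, c1=4, c2=-2)
macro 2: S0 reads c1=4 → after 2×micro: 219/16; S1 reads c2=-2 → after 3×micro: 4; S2 reads c0=27/4 → after 1×micro: -1 ⇒ (c0=219/16, c1=4, c2=-1)
macro 3: S0 reads c1=4 → after 2×micro: 987/64; S1 reads c2=-1 → after 3×micro: 4; S2 reads c0=219/16 → after 1×micro: -2 ⇒ (c0=987/64, c1=4, c2=-2)

S0 state at macro-step 1 = 27/4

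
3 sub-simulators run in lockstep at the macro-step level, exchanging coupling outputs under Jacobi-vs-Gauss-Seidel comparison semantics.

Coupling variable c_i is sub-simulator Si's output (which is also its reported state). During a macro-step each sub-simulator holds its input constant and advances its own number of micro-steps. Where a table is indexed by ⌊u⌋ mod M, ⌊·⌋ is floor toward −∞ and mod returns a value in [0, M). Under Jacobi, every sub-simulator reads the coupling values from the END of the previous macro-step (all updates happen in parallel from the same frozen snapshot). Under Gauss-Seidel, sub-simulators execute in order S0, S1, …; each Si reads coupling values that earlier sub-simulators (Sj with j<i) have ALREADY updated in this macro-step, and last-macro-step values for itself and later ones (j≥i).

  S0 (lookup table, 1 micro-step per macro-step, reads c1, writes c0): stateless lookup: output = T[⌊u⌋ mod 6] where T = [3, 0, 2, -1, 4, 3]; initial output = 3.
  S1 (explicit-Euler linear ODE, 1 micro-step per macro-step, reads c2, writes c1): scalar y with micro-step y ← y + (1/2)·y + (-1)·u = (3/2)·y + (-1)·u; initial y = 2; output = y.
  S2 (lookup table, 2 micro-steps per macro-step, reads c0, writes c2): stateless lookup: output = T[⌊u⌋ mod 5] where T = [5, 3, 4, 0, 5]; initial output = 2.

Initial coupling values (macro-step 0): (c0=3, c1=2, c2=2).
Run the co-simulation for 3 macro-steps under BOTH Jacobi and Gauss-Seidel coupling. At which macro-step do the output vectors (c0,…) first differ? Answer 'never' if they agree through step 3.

first divergence at macro-step: 1

[Jacobi] macro 1: S0 reads c1=2 → after 1×micro: 2; S1 reads c2=2 → after 1×micro: 1; S2 reads c0=3 → after 2×micro: 0 ⇒ (c0=2, c1=1, c2=0)
[Jacobi] macro 2: S0 reads c1=1 → after 1×micro: 0; S1 reads c2=0 → after 1×micro: 3/2; S2 reads c0=2 → after 2×micro: 4 ⇒ (c0=0, c1=3/2, c2=4)
[Jacobi] macro 3: S0 reads c1=3/2 → after 1×micro: 0; S1 reads c2=4 → after 1×micro: -7/4; S2 reads c0=0 → after 2×micro: 5 ⇒ (c0=0, c1=-7/4, c2=5)
[Gauss-Seidel] macro 1: S0 reads c1=2 → after 1×micro: 2; S1 reads c2=2 → after 1×micro: 1; S2 reads c0=2 → after 2×micro: 4 ⇒ (c0=2, c1=1, c2=4)
[Gauss-Seidel] macro 2: S0 reads c1=1 → after 1×micro: 0; S1 reads c2=4 → after 1×micro: -5/2; S2 reads c0=0 → after 2×micro: 5 ⇒ (c0=0, c1=-5/2, c2=5)
[Gauss-Seidel] macro 3: S0 reads c1=-5/2 → after 1×micro: -1; S1 reads c2=5 → after 1×micro: -35/4; S2 reads c0=-1 → after 2×micro: 5 ⇒ (c0=-1, c1=-35/4, c2=5)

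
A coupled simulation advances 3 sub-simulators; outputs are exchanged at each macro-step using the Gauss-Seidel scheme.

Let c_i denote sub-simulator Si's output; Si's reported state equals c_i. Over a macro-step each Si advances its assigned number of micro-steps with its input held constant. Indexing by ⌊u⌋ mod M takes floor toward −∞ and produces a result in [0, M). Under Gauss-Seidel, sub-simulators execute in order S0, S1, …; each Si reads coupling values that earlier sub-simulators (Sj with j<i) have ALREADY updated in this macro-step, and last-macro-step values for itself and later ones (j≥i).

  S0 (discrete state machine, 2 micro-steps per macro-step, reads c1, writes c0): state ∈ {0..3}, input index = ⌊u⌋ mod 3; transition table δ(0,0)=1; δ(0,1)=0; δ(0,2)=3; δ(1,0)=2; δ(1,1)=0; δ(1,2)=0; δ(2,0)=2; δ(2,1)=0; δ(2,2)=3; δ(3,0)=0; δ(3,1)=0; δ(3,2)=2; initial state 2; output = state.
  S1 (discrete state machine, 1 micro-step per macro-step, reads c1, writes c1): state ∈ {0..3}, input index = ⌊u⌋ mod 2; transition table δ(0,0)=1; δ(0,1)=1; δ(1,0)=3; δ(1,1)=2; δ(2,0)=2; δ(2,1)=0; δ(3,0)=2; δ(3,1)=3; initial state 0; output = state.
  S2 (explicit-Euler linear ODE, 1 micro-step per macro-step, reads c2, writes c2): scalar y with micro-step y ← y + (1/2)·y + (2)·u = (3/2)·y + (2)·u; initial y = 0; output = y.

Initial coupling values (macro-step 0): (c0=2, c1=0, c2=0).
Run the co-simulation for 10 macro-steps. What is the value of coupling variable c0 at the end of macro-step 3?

macro 1: S0 reads c1=0 → after 2×micro: 2; S1 reads c1=0 → after 1×micro: 1; S2 reads c2=0 → after 1×micro: 0 ⇒ (c0=2, c1=1, c2=0)
macro 2: S0 reads c1=1 → after 2×micro: 0; S1 reads c1=1 → after 1×micro: 2; S2 reads c2=0 → after 1×micro: 0 ⇒ (c0=0, c1=2, c2=0)
macro 3: S0 reads c1=2 → after 2×micro: 2; S1 reads c1=2 → after 1×micro: 2; S2 reads c2=0 → after 1×micro: 0 ⇒ (c0=2, c1=2, c2=0)
macro 4: S0 reads c1=2 → after 2×micro: 2; S1 reads c1=2 → after 1×micro: 2; S2 reads c2=0 → after 1×micro: 0 ⇒ (c0=2, c1=2, c2=0)
macro 5: S0 reads c1=2 → after 2×micro: 2; S1 reads c1=2 → after 1×micro: 2; S2 reads c2=0 → after 1×micro: 0 ⇒ (c0=2, c1=2, c2=0)
macro 6: S0 reads c1=2 → after 2×micro: 2; S1 reads c1=2 → after 1×micro: 2; S2 reads c2=0 → after 1×micro: 0 ⇒ (c0=2, c1=2, c2=0)
macro 7: S0 reads c1=2 → after 2×micro: 2; S1 reads c1=2 → after 1×micro: 2; S2 reads c2=0 → after 1×micro: 0 ⇒ (c0=2, c1=2, c2=0)
macro 8: S0 reads c1=2 → after 2×micro: 2; S1 reads c1=2 → after 1×micro: 2; S2 reads c2=0 → after 1×micro: 0 ⇒ (c0=2, c1=2, c2=0)
macro 9: S0 reads c1=2 → after 2×micro: 2; S1 reads c1=2 → after 1×micro: 2; S2 reads c2=0 → after 1×micro: 0 ⇒ (c0=2, c1=2, c2=0)
macro 10: S0 reads c1=2 → after 2×micro: 2; S1 reads c1=2 → after 1×micro: 2; S2 reads c2=0 → after 1×micro: 0 ⇒ (c0=2, c1=2, c2=0)

c0 at macro-step 3 = 2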